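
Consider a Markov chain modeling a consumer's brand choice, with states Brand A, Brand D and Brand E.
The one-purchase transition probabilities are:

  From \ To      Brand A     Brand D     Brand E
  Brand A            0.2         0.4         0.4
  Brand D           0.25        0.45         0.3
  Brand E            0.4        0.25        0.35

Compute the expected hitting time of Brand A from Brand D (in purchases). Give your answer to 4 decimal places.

Let t(s) be the expected number of purchases to first reach Brand A from state s, with t(Brand A) = 0. Conditioning on the first purchase:
t(Brand D) = 1 + 0.45·t(Brand D) + 0.3·t(Brand E)
t(Brand E) = 1 + 0.25·t(Brand D) + 0.35·t(Brand E)
Solving: t(Brand D) = 3.3628, t(Brand E) = 2.8319.
Expected purchases from Brand D to Brand A: 3.3628.

3.3628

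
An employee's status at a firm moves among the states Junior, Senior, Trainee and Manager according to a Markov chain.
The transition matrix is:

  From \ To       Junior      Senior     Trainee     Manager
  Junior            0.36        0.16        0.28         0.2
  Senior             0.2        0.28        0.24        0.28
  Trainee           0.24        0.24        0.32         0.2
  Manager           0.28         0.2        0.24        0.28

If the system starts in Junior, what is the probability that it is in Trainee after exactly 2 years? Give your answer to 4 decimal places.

0.2768

Propagate the distribution vector 2 years from Junior.
After 0 years: (1.0000, 0.0000, 0.0000, 0.0000)
After 1 year: (0.3600, 0.1600, 0.2800, 0.2000)
After 2 years: (0.2848, 0.2096, 0.2768, 0.2288)
P(in Trainee after 2 years) = 0.2768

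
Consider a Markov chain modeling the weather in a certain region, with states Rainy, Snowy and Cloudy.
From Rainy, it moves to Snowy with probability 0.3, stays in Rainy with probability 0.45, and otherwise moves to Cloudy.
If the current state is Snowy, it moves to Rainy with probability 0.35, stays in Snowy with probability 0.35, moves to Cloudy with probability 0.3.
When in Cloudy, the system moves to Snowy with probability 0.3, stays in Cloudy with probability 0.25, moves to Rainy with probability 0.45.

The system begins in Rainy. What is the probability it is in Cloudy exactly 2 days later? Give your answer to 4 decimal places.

Sum over the intermediate state after 1 day:
P = P(Rainy→Rainy)·P(Rainy→Cloudy) + P(Rainy→Snowy)·P(Snowy→Cloudy) + P(Rainy→Cloudy)·P(Cloudy→Cloudy)
  = 0.45×0.25 + 0.3×0.3 + 0.25×0.25
  = 0.1125 + 0.0900 + 0.0625 = 0.2650

0.2650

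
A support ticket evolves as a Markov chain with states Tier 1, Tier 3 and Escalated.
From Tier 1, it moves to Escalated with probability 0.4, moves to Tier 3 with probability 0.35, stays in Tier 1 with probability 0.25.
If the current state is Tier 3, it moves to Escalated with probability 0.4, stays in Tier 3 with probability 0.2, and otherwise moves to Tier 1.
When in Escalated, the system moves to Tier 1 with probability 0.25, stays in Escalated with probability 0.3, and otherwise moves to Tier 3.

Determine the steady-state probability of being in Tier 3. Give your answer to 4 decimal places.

Let the stationary distribution be π with π = πP and π_1 + π_2 + π_3 = 1.
π_1 = 0.25·π_1 + 0.4·π_2 + 0.25·π_3
π_2 = 0.35·π_1 + 0.2·π_2 + 0.45·π_3
Solving with the normalization constraint gives π = (0.3004, 0.3360, 0.3636).
So the stationary probability of Tier 3 is 0.3360.

0.3360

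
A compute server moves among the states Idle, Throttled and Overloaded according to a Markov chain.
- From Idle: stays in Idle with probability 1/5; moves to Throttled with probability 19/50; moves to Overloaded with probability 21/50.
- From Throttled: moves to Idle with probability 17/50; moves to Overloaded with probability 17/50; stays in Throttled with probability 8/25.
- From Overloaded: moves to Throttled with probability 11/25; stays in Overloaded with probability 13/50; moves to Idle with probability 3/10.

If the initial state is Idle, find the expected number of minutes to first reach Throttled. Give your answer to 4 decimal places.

Let t(s) be the expected number of minutes to first reach Throttled from state s, with t(Throttled) = 0. Conditioning on the first minute:
t(Idle) = 1 + 0.2·t(Idle) + 0.42·t(Overloaded)
t(Overloaded) = 1 + 0.3·t(Idle) + 0.26·t(Overloaded)
Solving: t(Idle) = 2.4893, t(Overloaded) = 2.3605.
Expected minutes from Idle to Throttled: 2.4893.

2.4893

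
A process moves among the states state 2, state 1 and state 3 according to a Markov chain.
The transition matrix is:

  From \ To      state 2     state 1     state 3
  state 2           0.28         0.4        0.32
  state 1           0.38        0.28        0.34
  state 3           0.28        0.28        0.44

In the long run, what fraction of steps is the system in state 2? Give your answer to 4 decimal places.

Let the stationary distribution be π with π = πP and π_1 + π_2 + π_3 = 1.
π_1 = 0.28·π_1 + 0.38·π_2 + 0.28·π_3
π_2 = 0.4·π_1 + 0.28·π_2 + 0.28·π_3
Solving with the normalization constraint gives π = (0.3117, 0.3174, 0.3709).
So the stationary probability of state 2 is 0.3117.

0.3117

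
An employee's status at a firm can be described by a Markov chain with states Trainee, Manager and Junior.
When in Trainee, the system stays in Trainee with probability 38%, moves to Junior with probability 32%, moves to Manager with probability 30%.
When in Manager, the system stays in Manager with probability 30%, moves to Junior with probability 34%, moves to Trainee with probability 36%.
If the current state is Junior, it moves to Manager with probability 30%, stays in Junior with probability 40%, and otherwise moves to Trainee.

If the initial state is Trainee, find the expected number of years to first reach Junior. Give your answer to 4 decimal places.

Let t(s) be the expected number of years to first reach Junior from state s, with t(Junior) = 0. Conditioning on the first year:
t(Trainee) = 1 + 0.38·t(Trainee) + 0.3·t(Manager)
t(Manager) = 1 + 0.36·t(Trainee) + 0.3·t(Manager)
Solving: t(Trainee) = 3.0675, t(Manager) = 3.0061.
Expected years from Trainee to Junior: 3.0675.

3.0675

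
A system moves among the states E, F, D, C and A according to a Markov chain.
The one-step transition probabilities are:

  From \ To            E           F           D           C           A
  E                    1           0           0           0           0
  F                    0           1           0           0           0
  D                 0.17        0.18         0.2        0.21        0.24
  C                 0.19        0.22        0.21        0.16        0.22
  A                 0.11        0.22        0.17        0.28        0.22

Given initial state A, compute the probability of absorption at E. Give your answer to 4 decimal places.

Let h(s) be the probability of absorption at E starting from transient state s. Then h(E) = 1 and h(F) = 0. By first-step analysis:
h(D) = 0.17·1 + 0.18·0 + 0.2·h(D) + 0.21·h(C) + 0.24·h(A)
h(C) = 0.19·1 + 0.22·0 + 0.21·h(D) + 0.16·h(C) + 0.22·h(A)
h(A) = 0.11·1 + 0.22·0 + 0.17·h(D) + 0.28·h(C) + 0.22·h(A)
Solving: h(D) = 0.4478, h(C) = 0.4422, h(A) = 0.3974.
Starting from A, the probability is 0.3974.

0.3974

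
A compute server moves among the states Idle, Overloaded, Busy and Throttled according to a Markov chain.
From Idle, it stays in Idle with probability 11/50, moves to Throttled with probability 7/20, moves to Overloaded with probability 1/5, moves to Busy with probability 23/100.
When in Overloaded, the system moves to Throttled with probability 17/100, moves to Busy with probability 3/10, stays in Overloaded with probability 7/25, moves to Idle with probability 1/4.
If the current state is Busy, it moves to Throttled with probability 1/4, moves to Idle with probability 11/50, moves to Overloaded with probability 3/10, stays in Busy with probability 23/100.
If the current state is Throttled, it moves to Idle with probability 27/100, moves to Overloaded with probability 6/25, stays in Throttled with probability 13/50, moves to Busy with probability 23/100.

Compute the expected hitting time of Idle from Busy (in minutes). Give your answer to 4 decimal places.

Let t(s) be the expected number of minutes to first reach Idle from state s, with t(Idle) = 0. Conditioning on the first minute:
t(Overloaded) = 1 + 0.28·t(Overloaded) + 0.3·t(Busy) + 0.17·t(Throttled)
t(Busy) = 1 + 0.3·t(Overloaded) + 0.23·t(Busy) + 0.25·t(Throttled)
t(Throttled) = 1 + 0.24·t(Overloaded) + 0.23·t(Busy) + 0.26·t(Throttled)
Solving: t(Overloaded) = 4.0616, t(Busy) = 4.1682, t(Throttled) = 3.9642.
Expected minutes from Busy to Idle: 4.1682.

4.1682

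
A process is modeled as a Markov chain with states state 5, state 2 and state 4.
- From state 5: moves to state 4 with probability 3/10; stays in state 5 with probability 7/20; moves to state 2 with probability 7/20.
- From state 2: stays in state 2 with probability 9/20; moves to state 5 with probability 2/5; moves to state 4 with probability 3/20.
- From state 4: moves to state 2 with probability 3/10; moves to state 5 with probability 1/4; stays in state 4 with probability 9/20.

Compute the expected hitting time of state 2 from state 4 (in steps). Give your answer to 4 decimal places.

Let t(s) be the expected number of steps to first reach state 2 from state s, with t(state 2) = 0. Conditioning on the first step:
t(state 5) = 1 + 0.35·t(state 5) + 0.3·t(state 4)
t(state 4) = 1 + 0.25·t(state 5) + 0.45·t(state 4)
Solving: t(state 5) = 3.0088, t(state 4) = 3.1858.
Expected steps from state 4 to state 2: 3.1858.

3.1858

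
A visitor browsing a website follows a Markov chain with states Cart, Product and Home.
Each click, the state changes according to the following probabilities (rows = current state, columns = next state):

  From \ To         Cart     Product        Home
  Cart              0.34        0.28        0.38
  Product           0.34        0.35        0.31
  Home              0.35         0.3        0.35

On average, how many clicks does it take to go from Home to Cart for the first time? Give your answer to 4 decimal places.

2.8832

Let t(s) be the expected number of clicks to first reach Cart from state s, with t(Cart) = 0. Conditioning on the first click:
t(Product) = 1 + 0.35·t(Product) + 0.31·t(Home)
t(Home) = 1 + 0.3·t(Product) + 0.35·t(Home)
Solving: t(Product) = 2.9135, t(Home) = 2.8832.
Expected clicks from Home to Cart: 2.8832.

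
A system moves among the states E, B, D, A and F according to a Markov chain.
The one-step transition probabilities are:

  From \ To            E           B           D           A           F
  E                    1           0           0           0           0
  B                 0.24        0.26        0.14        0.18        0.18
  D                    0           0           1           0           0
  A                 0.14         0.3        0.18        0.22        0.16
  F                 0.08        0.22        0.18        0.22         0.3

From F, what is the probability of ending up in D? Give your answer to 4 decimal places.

0.5630

Let h(s) be the probability of absorption at D starting from transient state s. Then h(D) = 1 and h(E) = 0. By first-step analysis:
h(B) = 0.24·0 + 0.26·h(B) + 0.14·1 + 0.18·h(A) + 0.18·h(F)
h(A) = 0.14·0 + 0.3·h(B) + 0.18·1 + 0.22·h(A) + 0.16·h(F)
h(F) = 0.08·0 + 0.22·h(B) + 0.18·1 + 0.22·h(A) + 0.3·h(F)
Solving: h(B) = 0.4527, h(A) = 0.5204, h(F) = 0.5630.
Starting from F, the probability is 0.5630.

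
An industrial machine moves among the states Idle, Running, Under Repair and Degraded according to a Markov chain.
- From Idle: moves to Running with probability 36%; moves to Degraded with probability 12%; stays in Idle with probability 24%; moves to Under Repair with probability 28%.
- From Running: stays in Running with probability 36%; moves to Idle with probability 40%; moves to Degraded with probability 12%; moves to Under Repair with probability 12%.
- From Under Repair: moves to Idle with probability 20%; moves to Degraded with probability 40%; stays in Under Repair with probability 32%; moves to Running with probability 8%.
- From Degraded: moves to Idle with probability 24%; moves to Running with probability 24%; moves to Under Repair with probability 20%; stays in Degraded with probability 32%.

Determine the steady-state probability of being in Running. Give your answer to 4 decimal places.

0.2687

Let the stationary distribution be π with π = πP and π_1 + π_2 + π_3 + π_4 = 1.
π_1 = 0.24·π_1 + 0.4·π_2 + 0.2·π_3 + 0.24·π_4
π_2 = 0.36·π_1 + 0.36·π_2 + 0.08·π_3 + 0.24·π_4
π_3 = 0.28·π_1 + 0.12·π_2 + 0.32·π_3 + 0.2·π_4
Solving with the normalization constraint gives π = (0.2739, 0.2687, 0.2277, 0.2297).
So the stationary probability of Running is 0.2687.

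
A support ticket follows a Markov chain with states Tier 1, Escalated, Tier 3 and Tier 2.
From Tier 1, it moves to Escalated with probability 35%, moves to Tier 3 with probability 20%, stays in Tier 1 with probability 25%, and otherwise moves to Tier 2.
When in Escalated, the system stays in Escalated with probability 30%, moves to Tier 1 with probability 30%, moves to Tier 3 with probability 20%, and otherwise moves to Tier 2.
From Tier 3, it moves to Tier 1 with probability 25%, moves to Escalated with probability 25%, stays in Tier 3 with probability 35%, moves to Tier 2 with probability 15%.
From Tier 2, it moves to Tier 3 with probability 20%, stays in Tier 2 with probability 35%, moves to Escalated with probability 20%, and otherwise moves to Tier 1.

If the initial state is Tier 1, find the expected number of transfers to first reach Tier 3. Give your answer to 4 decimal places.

Let t(s) be the expected number of transfers to first reach Tier 3 from state s, with t(Tier 3) = 0. Conditioning on the first transfer:
t(Tier 1) = 1 + 0.25·t(Tier 1) + 0.35·t(Escalated) + 0.2·t(Tier 2)
t(Escalated) = 1 + 0.3·t(Tier 1) + 0.3·t(Escalated) + 0.2·t(Tier 2)
t(Tier 2) = 1 + 0.25·t(Tier 1) + 0.2·t(Escalated) + 0.35·t(Tier 2)
Solving: t(Tier 1) = 5.0000, t(Escalated) = 5.0000, t(Tier 2) = 5.0000.
Expected transfers from Tier 1 to Tier 3: 5.0000.

5.0000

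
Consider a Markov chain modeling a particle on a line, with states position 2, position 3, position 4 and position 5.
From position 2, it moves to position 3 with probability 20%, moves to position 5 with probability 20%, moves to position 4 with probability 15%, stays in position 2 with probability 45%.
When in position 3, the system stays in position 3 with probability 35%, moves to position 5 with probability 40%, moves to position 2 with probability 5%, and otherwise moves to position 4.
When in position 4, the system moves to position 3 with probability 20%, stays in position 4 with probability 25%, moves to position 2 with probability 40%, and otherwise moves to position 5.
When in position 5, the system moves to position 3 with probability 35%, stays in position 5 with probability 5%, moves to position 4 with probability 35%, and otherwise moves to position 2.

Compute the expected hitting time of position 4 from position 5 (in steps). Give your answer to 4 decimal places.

3.9062

Let t(s) be the expected number of steps to first reach position 4 from state s, with t(position 4) = 0. Conditioning on the first step:
t(position 2) = 1 + 0.45·t(position 2) + 0.2·t(position 3) + 0.2·t(position 5)
t(position 3) = 1 + 0.05·t(position 2) + 0.35·t(position 3) + 0.4·t(position 5)
t(position 5) = 1 + 0.25·t(position 2) + 0.35·t(position 3) + 0.05·t(position 5)
Solving: t(position 2) = 4.8066, t(position 3) = 4.3120, t(position 5) = 3.9062.
Expected steps from position 5 to position 4: 3.9062.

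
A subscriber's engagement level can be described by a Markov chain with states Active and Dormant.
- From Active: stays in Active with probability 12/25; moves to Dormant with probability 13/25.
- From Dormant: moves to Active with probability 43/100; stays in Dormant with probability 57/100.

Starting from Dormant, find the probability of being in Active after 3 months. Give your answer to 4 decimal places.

Propagate the distribution vector 3 months from Dormant.
After 0 months: (0.0000, 1.0000)
After 1 month: (0.4300, 0.5700)
After 2 months: (0.4515, 0.5485)
After 3 months: (0.4526, 0.5474)
P(in Active after 3 months) = 0.4526

0.4526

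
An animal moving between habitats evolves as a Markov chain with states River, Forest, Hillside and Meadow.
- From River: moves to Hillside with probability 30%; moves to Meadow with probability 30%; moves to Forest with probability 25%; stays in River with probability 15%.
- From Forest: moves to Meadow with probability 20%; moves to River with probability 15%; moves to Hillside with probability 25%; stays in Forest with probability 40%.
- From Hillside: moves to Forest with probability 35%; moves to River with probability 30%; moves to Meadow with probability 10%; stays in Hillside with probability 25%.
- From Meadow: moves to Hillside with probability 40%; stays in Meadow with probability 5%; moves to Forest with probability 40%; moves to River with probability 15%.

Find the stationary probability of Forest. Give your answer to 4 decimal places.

0.3569

Let the stationary distribution be π with π = πP and π_1 + π_2 + π_3 + π_4 = 1.
π_1 = 0.15·π_1 + 0.15·π_2 + 0.3·π_3 + 0.15·π_4
π_2 = 0.25·π_1 + 0.4·π_2 + 0.35·π_3 + 0.4·π_4
π_3 = 0.3·π_1 + 0.25·π_2 + 0.25·π_3 + 0.4·π_4
Solving with the normalization constraint gives π = (0.1927, 0.3569, 0.2845, 0.1659).
So the stationary probability of Forest is 0.3569.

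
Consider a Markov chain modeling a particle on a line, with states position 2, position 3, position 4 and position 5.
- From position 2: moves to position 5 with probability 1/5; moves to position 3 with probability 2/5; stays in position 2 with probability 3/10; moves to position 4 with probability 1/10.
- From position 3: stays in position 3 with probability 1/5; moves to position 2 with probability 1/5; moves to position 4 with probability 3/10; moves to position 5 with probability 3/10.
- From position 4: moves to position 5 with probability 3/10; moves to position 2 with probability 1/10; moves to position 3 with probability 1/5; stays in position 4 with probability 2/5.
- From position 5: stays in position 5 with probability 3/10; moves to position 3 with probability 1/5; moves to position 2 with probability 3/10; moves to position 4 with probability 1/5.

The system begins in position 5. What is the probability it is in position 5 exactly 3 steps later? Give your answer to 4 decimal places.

0.2760

Propagate the distribution vector 3 steps from position 5.
After 0 steps: (0.0000, 0.0000, 0.0000, 1.0000)
After 1 step: (0.3000, 0.2000, 0.2000, 0.3000)
After 2 steps: (0.2400, 0.2600, 0.2300, 0.2700)
After 3 steps: (0.2280, 0.2480, 0.2480, 0.2760)
P(in position 5 after 3 steps) = 0.2760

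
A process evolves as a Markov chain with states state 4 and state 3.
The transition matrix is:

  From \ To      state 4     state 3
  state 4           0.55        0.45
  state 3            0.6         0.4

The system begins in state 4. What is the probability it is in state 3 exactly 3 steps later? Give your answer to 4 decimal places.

Propagate the distribution vector 3 steps from state 4.
After 0 steps: (1.0000, 0.0000)
After 1 step: (0.5500, 0.4500)
After 2 steps: (0.5725, 0.4275)
After 3 steps: (0.5714, 0.4286)
P(in state 3 after 3 steps) = 0.4286

0.4286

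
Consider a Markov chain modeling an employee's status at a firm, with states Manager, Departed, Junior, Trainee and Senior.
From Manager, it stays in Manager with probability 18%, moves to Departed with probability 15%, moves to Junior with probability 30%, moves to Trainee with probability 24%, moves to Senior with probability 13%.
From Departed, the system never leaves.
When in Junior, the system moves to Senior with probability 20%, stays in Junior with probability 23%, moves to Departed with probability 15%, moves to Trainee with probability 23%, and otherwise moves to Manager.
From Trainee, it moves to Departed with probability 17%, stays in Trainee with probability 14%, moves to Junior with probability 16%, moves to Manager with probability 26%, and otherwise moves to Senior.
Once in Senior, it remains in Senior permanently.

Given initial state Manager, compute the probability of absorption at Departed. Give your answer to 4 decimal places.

Let h(s) be the probability of absorption at Departed starting from transient state s. Then h(Departed) = 1 and h(Senior) = 0. By first-step analysis:
h(Manager) = 0.18·h(Manager) + 0.15·1 + 0.3·h(Junior) + 0.24·h(Trainee) + 0.13·0
h(Junior) = 0.19·h(Manager) + 0.15·1 + 0.23·h(Junior) + 0.23·h(Trainee) + 0.2·0
h(Trainee) = 0.26·h(Manager) + 0.17·1 + 0.16·h(Junior) + 0.14·h(Trainee) + 0.27·0
Solving: h(Manager) = 0.4645, h(Junior) = 0.4346, h(Trainee) = 0.4190.
Starting from Manager, the probability is 0.4645.

0.4645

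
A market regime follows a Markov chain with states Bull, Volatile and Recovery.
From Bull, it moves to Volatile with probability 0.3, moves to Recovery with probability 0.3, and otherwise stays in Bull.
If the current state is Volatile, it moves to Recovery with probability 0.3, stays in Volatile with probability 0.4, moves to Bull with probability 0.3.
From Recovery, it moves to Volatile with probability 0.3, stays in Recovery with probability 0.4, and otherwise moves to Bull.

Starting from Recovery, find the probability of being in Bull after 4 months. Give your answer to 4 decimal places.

Propagate the distribution vector 4 months from Recovery.
After 0 months: (0.0000, 0.0000, 1.0000)
After 1 month: (0.3000, 0.3000, 0.4000)
After 2 months: (0.3300, 0.3300, 0.3400)
After 3 months: (0.3330, 0.3330, 0.3340)
After 4 months: (0.3333, 0.3333, 0.3334)
P(in Bull after 4 months) = 0.3333

0.3333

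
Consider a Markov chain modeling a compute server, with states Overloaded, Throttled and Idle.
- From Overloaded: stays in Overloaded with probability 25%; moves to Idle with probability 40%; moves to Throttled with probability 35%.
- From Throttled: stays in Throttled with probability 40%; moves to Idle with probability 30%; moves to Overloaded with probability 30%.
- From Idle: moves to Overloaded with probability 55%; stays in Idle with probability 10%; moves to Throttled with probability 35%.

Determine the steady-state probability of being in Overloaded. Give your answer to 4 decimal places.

0.3522

Let the stationary distribution be π with π = πP and π_1 + π_2 + π_3 = 1.
π_1 = 0.25·π_1 + 0.3·π_2 + 0.55·π_3
π_2 = 0.35·π_1 + 0.4·π_2 + 0.35·π_3
Solving with the normalization constraint gives π = (0.3522, 0.3684, 0.2794).
So the stationary probability of Overloaded is 0.3522.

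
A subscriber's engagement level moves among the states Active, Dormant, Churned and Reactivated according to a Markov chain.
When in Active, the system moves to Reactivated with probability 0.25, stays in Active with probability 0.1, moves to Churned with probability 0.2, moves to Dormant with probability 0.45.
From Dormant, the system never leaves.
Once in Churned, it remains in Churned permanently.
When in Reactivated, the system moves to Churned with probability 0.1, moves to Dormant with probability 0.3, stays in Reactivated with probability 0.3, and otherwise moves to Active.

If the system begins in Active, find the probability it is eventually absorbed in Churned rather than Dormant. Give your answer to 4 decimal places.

0.2973

Let h(s) be the probability of absorption at Churned starting from transient state s. Then h(Churned) = 1 and h(Dormant) = 0. By first-step analysis:
h(Active) = 0.1·h(Active) + 0.45·0 + 0.2·1 + 0.25·h(Reactivated)
h(Reactivated) = 0.3·h(Active) + 0.3·0 + 0.1·1 + 0.3·h(Reactivated)
Solving: h(Active) = 0.2973, h(Reactivated) = 0.2703.
Starting from Active, the probability is 0.2973.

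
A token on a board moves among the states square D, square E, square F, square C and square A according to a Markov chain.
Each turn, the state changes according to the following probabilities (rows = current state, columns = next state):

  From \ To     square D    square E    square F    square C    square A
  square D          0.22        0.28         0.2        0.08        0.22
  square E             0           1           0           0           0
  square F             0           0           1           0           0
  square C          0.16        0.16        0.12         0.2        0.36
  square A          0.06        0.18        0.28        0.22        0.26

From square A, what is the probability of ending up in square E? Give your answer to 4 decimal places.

Let h(s) be the probability of absorption at square E starting from transient state s. Then h(square E) = 1 and h(square F) = 0. By first-step analysis:
h(square D) = 0.22·h(square D) + 0.28·1 + 0.2·0 + 0.08·h(square C) + 0.22·h(square A)
h(square C) = 0.16·h(square D) + 0.16·1 + 0.12·0 + 0.2·h(square C) + 0.36·h(square A)
h(square A) = 0.06·h(square D) + 0.18·1 + 0.28·0 + 0.22·h(square C) + 0.26·h(square A)
Solving: h(square D) = 0.5335, h(square C) = 0.5029, h(square A) = 0.4360.
Starting from square A, the probability is 0.4360.

0.4360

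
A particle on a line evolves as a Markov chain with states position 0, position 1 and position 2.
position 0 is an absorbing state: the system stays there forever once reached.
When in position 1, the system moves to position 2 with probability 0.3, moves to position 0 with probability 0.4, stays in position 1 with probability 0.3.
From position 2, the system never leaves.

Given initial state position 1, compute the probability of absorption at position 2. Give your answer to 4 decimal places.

0.4286

Let h(s) be the probability of absorption at position 2 starting from transient state s. Then h(position 2) = 1 and h(position 0) = 0. By first-step analysis:
h(position 1) = 0.4·0 + 0.3·h(position 1) + 0.3·1
Solving: h(position 1) = 0.4286.
Starting from position 1, the probability is 0.4286.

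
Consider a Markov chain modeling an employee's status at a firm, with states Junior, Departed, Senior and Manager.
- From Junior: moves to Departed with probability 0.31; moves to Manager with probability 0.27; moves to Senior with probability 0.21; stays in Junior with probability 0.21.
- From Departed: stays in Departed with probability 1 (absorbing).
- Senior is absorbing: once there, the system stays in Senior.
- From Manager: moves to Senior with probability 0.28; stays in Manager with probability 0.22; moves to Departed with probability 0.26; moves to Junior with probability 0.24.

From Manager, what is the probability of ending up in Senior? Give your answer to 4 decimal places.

Let h(s) be the probability of absorption at Senior starting from transient state s. Then h(Senior) = 1 and h(Departed) = 0. By first-step analysis:
h(Junior) = 0.21·h(Junior) + 0.31·0 + 0.21·1 + 0.27·h(Manager)
h(Manager) = 0.24·h(Junior) + 0.26·0 + 0.28·1 + 0.22·h(Manager)
Solving: h(Junior) = 0.4342, h(Manager) = 0.4926.
Starting from Manager, the probability is 0.4926.

0.4926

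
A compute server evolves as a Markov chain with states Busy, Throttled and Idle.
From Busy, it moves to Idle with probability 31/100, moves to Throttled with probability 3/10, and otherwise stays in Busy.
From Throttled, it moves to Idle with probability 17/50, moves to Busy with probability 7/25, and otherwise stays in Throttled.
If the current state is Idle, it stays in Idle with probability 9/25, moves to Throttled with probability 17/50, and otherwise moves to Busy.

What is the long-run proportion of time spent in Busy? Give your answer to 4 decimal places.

0.3222

Let the stationary distribution be π with π = πP and π_1 + π_2 + π_3 = 1.
π_1 = 0.39·π_1 + 0.28·π_2 + 0.3·π_3
π_2 = 0.3·π_1 + 0.38·π_2 + 0.34·π_3
Solving with the normalization constraint gives π = (0.3222, 0.3407, 0.3371).
So the stationary probability of Busy is 0.3222.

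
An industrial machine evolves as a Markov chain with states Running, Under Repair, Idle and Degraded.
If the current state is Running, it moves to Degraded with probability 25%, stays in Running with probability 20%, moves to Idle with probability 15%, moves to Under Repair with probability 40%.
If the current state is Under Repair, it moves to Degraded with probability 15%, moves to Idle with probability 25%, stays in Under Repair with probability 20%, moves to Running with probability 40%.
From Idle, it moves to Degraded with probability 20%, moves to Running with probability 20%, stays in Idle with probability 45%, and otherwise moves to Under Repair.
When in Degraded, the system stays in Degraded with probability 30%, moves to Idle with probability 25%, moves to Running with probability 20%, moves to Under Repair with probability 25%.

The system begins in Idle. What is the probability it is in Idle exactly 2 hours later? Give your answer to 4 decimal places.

Propagate the distribution vector 2 hours from Idle.
After 0 hours: (0.0000, 0.0000, 1.0000, 0.0000)
After 1 hour: (0.2000, 0.1500, 0.4500, 0.2000)
After 2 hours: (0.2300, 0.2275, 0.3200, 0.2225)
P(in Idle after 2 hours) = 0.3200

0.3200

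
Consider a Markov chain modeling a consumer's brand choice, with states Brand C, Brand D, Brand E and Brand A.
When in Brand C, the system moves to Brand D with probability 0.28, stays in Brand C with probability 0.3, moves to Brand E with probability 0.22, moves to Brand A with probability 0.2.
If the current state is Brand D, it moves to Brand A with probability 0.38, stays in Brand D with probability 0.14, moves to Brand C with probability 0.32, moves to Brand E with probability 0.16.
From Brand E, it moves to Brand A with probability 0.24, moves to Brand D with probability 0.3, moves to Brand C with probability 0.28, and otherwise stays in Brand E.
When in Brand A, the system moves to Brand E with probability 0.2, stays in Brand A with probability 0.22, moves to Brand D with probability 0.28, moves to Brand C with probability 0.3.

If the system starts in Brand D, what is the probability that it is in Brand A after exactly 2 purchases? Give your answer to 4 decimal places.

Propagate the distribution vector 2 purchases from Brand D.
After 0 purchases: (0.0000, 1.0000, 0.0000, 0.0000)
After 1 purchase: (0.3200, 0.1400, 0.1600, 0.3800)
After 2 purchases: (0.2996, 0.2636, 0.1976, 0.2392)
P(in Brand A after 2 purchases) = 0.2392

0.2392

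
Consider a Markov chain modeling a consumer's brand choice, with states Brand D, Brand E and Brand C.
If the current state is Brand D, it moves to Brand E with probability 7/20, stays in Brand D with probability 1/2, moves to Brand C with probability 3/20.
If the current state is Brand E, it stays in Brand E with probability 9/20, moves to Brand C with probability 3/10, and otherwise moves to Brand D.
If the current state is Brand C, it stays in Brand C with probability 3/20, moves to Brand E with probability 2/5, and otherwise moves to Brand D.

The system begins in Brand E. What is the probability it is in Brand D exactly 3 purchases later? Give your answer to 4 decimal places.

Propagate the distribution vector 3 purchases from Brand E.
After 0 purchases: (0.0000, 1.0000, 0.0000)
After 1 purchase: (0.2500, 0.4500, 0.3000)
After 2 purchases: (0.3725, 0.4100, 0.2175)
After 3 purchases: (0.3866, 0.4019, 0.2115)
P(in Brand D after 3 purchases) = 0.3866

0.3866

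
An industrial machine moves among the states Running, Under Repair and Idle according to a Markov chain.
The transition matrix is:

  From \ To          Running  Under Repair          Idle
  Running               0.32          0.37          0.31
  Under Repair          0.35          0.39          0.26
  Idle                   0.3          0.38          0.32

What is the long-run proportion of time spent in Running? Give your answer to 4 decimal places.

Let the stationary distribution be π with π = πP and π_1 + π_2 + π_3 = 1.
π_1 = 0.32·π_1 + 0.35·π_2 + 0.3·π_3
π_2 = 0.37·π_1 + 0.39·π_2 + 0.38·π_3
Solving with the normalization constraint gives π = (0.3255, 0.3806, 0.2939).
So the stationary probability of Running is 0.3255.

0.3255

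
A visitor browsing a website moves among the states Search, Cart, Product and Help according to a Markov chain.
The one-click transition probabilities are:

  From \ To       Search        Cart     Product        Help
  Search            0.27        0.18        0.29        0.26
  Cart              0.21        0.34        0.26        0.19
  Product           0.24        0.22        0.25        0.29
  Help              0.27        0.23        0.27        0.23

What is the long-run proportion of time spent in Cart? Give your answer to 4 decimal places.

Let the stationary distribution be π with π = πP and π_1 + π_2 + π_3 + π_4 = 1.
π_1 = 0.27·π_1 + 0.21·π_2 + 0.24·π_3 + 0.27·π_4
π_2 = 0.18·π_1 + 0.34·π_2 + 0.22·π_3 + 0.23·π_4
π_3 = 0.29·π_1 + 0.26·π_2 + 0.25·π_3 + 0.27·π_4
Solving with the normalization constraint gives π = (0.2475, 0.2415, 0.2672, 0.2438).
So the stationary probability of Cart is 0.2415.

0.2415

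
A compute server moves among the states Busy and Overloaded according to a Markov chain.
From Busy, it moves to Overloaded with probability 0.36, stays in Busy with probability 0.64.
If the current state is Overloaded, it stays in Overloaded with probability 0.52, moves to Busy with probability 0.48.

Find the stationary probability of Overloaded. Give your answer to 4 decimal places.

0.4286

Let the stationary distribution be π with π = πP and π_1 + π_2 = 1.
π_1 = 0.64·π_1 + 0.48·π_2
Solving with the normalization constraint gives π = (0.5714, 0.4286).
So the stationary probability of Overloaded is 0.4286.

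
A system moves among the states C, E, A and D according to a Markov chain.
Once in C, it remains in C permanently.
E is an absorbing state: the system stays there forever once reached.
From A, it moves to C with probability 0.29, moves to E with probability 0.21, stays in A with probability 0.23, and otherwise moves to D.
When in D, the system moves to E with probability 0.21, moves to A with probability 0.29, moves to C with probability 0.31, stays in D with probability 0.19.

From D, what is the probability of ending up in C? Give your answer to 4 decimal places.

0.5919

Let h(s) be the probability of absorption at C starting from transient state s. Then h(C) = 1 and h(E) = 0. By first-step analysis:
h(A) = 0.29·1 + 0.21·0 + 0.23·h(A) + 0.27·h(D)
h(D) = 0.31·1 + 0.21·0 + 0.29·h(A) + 0.19·h(D)
Solving: h(A) = 0.5842, h(D) = 0.5919.
Starting from D, the probability is 0.5919.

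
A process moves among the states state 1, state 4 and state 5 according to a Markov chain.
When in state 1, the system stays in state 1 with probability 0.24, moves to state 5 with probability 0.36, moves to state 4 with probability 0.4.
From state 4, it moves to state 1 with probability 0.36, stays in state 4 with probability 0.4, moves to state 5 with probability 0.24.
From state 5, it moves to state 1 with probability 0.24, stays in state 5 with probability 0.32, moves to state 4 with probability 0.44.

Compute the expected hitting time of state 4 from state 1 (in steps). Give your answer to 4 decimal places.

2.4164

Let t(s) be the expected number of steps to first reach state 4 from state s, with t(state 4) = 0. Conditioning on the first step:
t(state 1) = 1 + 0.24·t(state 1) + 0.36·t(state 5)
t(state 5) = 1 + 0.24·t(state 1) + 0.32·t(state 5)
Solving: t(state 1) = 2.4164, t(state 5) = 2.3234.
Expected steps from state 1 to state 4: 2.4164.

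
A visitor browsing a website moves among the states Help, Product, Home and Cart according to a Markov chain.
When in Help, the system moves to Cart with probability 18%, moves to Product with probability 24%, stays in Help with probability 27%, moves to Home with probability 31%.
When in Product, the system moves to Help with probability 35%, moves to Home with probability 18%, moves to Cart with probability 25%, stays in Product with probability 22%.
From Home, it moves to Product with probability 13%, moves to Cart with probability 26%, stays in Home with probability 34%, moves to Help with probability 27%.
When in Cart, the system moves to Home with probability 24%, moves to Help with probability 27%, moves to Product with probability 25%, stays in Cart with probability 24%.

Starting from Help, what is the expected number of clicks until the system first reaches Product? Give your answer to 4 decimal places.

4.7906

Let t(s) be the expected number of clicks to first reach Product from state s, with t(Product) = 0. Conditioning on the first click:
t(Help) = 1 + 0.27·t(Help) + 0.31·t(Home) + 0.18·t(Cart)
t(Home) = 1 + 0.27·t(Help) + 0.34·t(Home) + 0.26·t(Cart)
t(Cart) = 1 + 0.27·t(Help) + 0.24·t(Home) + 0.24·t(Cart)
Solving: t(Help) = 4.7906, t(Home) = 5.3263, t(Cart) = 4.6997.
Expected clicks from Help to Product: 4.7906.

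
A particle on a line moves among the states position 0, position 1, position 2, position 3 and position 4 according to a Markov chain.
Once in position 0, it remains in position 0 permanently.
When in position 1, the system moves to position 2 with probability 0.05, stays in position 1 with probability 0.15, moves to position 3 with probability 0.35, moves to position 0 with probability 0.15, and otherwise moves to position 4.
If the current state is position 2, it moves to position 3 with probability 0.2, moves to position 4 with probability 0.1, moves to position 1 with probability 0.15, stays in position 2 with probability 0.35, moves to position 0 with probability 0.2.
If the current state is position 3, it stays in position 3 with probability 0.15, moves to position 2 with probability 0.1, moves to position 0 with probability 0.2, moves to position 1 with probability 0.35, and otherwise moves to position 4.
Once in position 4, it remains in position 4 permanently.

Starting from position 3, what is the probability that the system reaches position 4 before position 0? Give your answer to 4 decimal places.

0.5365

Let h(s) be the probability of absorption at position 4 starting from transient state s. Then h(position 4) = 1 and h(position 0) = 0. By first-step analysis:
h(position 1) = 0.15·0 + 0.15·h(position 1) + 0.05·h(position 2) + 0.35·h(position 3) + 0.3·1
h(position 2) = 0.2·0 + 0.15·h(position 1) + 0.35·h(position 2) + 0.2·h(position 3) + 0.1·1
h(position 3) = 0.2·0 + 0.35·h(position 1) + 0.1·h(position 2) + 0.15·h(position 3) + 0.2·1
Solving: h(position 1) = 0.6008, h(position 2) = 0.4576, h(position 3) = 0.5365.
Starting from position 3, the probability is 0.5365.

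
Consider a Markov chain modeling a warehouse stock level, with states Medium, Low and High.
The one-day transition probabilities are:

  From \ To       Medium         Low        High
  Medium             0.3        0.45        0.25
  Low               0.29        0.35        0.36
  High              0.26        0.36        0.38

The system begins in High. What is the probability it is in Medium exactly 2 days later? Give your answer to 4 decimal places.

Sum over the intermediate state after 1 day:
P = P(High→Medium)·P(Medium→Medium) + P(High→Low)·P(Low→Medium) + P(High→High)·P(High→Medium)
  = 0.26×0.3 + 0.36×0.29 + 0.38×0.26
  = 0.0780 + 0.1044 + 0.0988 = 0.2812

0.2812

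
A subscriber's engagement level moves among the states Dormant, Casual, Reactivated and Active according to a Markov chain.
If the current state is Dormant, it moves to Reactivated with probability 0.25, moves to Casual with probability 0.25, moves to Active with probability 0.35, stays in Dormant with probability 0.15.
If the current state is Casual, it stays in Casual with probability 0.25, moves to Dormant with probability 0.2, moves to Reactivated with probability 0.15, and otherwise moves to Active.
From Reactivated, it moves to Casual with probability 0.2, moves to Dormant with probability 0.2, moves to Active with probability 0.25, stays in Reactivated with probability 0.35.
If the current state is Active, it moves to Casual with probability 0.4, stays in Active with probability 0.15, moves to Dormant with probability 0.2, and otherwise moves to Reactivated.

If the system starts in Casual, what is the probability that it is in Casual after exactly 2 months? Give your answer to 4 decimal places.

Propagate the distribution vector 2 months from Casual.
After 0 months: (0.0000, 1.0000, 0.0000, 0.0000)
After 1 month: (0.2000, 0.2500, 0.1500, 0.4000)
After 2 months: (0.1900, 0.3025, 0.2400, 0.2675)
P(in Casual after 2 months) = 0.3025

0.3025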